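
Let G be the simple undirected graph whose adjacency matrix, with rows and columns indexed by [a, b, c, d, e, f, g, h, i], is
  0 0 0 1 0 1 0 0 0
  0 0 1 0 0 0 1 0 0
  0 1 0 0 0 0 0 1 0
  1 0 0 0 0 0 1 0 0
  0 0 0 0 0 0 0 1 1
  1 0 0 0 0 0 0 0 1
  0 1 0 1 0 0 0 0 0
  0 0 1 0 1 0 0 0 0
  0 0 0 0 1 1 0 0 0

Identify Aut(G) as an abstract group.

D_9

Every vertex has degree 2 and the graph is connected, so G is the 9-cycle C_9. C_9 has 9 rotations and 9 reflections, so Aut(C_9) ≅ D_9 of order 18.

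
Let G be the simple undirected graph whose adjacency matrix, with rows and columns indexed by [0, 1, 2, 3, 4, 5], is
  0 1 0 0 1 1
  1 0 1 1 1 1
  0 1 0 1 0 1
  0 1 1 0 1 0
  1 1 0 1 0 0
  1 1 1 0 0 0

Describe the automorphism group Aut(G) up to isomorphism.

Vertex 1 is the unique vertex of degree 5; the remaining 5 vertices each have degree 3 and induce a cycle, so G is the wheel on 6 vertices with hub 1. With the hub fixed, the remaining symmetry is that of the rim cycle C_5, giving the dihedral group D_5.

the dihedral group of order 10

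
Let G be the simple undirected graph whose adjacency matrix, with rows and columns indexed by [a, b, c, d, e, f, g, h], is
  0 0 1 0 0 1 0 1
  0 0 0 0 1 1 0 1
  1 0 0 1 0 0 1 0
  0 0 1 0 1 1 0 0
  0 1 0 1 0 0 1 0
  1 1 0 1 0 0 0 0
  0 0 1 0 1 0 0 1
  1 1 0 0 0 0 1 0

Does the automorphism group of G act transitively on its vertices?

Yes

G is 3-regular and bipartite on 2^3 = 8 vertices with girth 4; it is the hypercube graph Q_3. The symmetry group of the 3-cube is the hyperoctahedral group B_3 = Z_2 ≀ S_3, of order 2^3·3! = 48. Under this action every vertex can be carried to every other, so G is vertex-transitive.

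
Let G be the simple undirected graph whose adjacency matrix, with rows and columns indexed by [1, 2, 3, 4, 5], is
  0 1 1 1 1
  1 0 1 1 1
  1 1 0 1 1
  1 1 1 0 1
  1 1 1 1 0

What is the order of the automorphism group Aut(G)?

Every vertex has degree 4, so G is the complete graph K_5. Any permutation of the 5 vertices preserves K_5, so Aut(K_5) = S_5 of order 5! = 120.

120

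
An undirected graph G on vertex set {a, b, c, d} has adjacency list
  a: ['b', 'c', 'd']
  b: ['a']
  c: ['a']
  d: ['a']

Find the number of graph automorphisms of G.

Vertex a has degree 3 and every other vertex has degree 1, so G is the star K_{1,3} with centre a. Any automorphism fixes the centre and permutes the 3 leaves freely, so Aut(G) ≅ S_3 of order 3! = 6.

6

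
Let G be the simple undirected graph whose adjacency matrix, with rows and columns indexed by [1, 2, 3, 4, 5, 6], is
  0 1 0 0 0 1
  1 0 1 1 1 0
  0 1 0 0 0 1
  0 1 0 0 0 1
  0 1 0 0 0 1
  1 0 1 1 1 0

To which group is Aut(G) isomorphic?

S_2 × S_4

The vertices split by degree into {2, 6} (degree 4) and {1, 3, 4, 5} (degree 2); every edge runs between the two parts, so G is the complete bipartite graph K_{2,4}. The parts have unequal sizes, so no automorphism swaps them; each part is permuted independently, giving S_2 × S_4 of order 2!·4! = 48.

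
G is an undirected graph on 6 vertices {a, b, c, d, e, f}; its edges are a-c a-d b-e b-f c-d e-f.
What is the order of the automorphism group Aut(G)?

72

G has two connected components, {a, c, d} and {b, e, f}; each is 2-regular, so G = C_3 ⊔ C_3. With two isomorphic components, Aut(G) = Aut(C_3) ≀ S_2 = (D_3 × D_3) ⋊ Z_2: permute each cycle by D_3, then optionally swap the two cycles. Order 2·(2·3)² = 72.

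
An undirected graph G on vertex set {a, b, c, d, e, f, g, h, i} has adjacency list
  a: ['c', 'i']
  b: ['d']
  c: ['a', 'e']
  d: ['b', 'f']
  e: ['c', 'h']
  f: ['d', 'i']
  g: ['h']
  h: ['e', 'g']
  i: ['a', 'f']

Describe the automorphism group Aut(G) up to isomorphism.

Z_2

The degree sequence is [2, 1, 2, 2, 2, 2, 1, 2, 2]; the two degree-1 vertices b and g are the ends of a path, so G = P_9. A path has exactly one nontrivial symmetry — reversal — giving Aut(G) of order 2.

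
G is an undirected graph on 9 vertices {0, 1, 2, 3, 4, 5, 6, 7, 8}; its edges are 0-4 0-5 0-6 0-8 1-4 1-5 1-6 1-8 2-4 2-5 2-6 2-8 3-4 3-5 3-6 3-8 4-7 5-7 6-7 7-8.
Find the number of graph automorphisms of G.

The vertices split by degree into {4, 5, 6, 8} (degree 5) and {0, 1, 2, 3, 7} (degree 4); every edge runs between the two parts, so G is the complete bipartite graph K_{4,5}. Automorphisms preserve the bipartition setwise (since the parts differ in size) and act as S_5 × S_4 within it; |Aut| = 2880.

2880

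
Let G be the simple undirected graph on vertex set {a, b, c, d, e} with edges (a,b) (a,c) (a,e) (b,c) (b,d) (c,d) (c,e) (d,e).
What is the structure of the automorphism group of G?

Vertex c is the unique vertex of degree 4; the remaining 4 vertices each have degree 3 and induce a cycle, so G is the wheel on 5 vertices with hub c. With the hub fixed, the remaining symmetry is that of the rim cycle C_4, giving the dihedral group D_4.

D_4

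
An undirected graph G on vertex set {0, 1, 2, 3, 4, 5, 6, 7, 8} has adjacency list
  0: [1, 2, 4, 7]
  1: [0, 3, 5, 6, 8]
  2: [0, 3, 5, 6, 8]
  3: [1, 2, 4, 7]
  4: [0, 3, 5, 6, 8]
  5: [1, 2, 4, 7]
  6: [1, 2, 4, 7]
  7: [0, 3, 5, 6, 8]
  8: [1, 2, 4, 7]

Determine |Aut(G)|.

The vertices split by degree into {1, 2, 4, 7} (degree 5) and {0, 3, 5, 6, 8} (degree 4); every edge runs between the two parts, so G is the complete bipartite graph K_{4,5}. The parts have unequal sizes, so no automorphism swaps them; each part is permuted independently, giving S_5 × S_4 of order 5!·4! = 2880.

2880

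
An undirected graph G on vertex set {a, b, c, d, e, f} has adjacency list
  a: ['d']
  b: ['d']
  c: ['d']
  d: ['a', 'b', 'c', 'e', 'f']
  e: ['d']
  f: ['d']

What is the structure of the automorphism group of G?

the symmetric group on 5 letters

Vertex d has degree 5 and every other vertex has degree 1, so G is the star K_{1,5} with centre d. Any automorphism fixes the centre and permutes the 5 leaves freely, so Aut(G) ≅ S_5 of order 5! = 120.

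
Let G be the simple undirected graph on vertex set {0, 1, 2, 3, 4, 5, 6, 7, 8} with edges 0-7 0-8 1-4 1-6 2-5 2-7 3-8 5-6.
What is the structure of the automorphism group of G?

Z_2

The degree sequence is [2, 2, 2, 1, 1, 2, 2, 2, 2]; the two degree-1 vertices 3 and 4 are the ends of a path, so G = P_9. A path has exactly one nontrivial symmetry — reversal — giving Aut(G) of order 2.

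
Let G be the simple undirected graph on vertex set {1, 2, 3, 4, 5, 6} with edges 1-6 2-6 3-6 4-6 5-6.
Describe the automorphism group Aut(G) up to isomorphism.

the symmetric group on 5 letters

Vertex 6 has degree 5 and every other vertex has degree 1, so G is the star K_{1,5} with centre 6. The 5 leaves are pairwise interchangeable while the centre is fixed, giving Aut(G) = S_5.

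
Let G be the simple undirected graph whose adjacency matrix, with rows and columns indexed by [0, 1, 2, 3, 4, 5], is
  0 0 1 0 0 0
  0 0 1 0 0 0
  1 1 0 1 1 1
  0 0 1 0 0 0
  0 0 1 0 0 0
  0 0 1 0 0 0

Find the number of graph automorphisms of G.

Vertex 2 has degree 5 and every other vertex has degree 1, so G is the star K_{1,5} with centre 2. The 5 leaves are pairwise interchangeable while the centre is fixed, giving Aut(G) = S_5.

120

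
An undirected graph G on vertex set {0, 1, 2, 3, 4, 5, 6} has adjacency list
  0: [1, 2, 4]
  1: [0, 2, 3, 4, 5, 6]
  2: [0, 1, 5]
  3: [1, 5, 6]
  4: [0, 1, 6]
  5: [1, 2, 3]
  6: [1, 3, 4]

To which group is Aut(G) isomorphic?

Vertex 1 is the unique vertex of degree 6; the remaining 6 vertices each have degree 3 and induce a cycle, so G is the wheel on 7 vertices with hub 1. Every automorphism fixes the hub and acts on the rim 6-cycle, so Aut(G) ≅ Aut(C_6) = D_6 of order 12.

D_6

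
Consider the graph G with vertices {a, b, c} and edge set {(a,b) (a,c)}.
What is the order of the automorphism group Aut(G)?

The degree sequence is [2, 1, 1]; the two degree-1 vertices b and c are the ends of a path, so G = P_3. A path has exactly one nontrivial symmetry — reversal — giving Aut(G) of order 2.

2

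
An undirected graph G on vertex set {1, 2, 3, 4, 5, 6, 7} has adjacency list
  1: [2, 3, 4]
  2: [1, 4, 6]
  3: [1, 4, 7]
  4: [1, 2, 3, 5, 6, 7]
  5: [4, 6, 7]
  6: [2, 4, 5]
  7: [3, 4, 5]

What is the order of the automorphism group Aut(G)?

12

Vertex 4 is the unique vertex of degree 6; the remaining 6 vertices each have degree 3 and induce a cycle, so G is the wheel on 7 vertices with hub 4. Every automorphism fixes the hub and acts on the rim 6-cycle, so Aut(G) ≅ Aut(C_6) = D_6 of order 12.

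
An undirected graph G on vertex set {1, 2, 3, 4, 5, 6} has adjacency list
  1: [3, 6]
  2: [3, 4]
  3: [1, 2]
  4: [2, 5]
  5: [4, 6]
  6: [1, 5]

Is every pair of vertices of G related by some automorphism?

Yes

Every vertex has degree 2 and the graph is connected, so G is the 6-cycle C_6. The automorphisms of the 6-cycle are exactly the symmetries of a regular 6-gon: the dihedral group D_6, |D_6| = 12. This group acts transitively on the 6 vertices.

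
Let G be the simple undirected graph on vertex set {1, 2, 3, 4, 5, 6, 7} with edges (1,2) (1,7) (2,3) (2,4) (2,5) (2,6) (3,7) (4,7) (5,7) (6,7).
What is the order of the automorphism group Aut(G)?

240

The vertices split by degree into {2, 7} (degree 5) and {1, 3, 4, 5, 6} (degree 2); every edge runs between the two parts, so G is the complete bipartite graph K_{2,5}. The parts have unequal sizes, so no automorphism swaps them; each part is permuted independently, giving S_5 × S_2 of order 5!·2! = 240.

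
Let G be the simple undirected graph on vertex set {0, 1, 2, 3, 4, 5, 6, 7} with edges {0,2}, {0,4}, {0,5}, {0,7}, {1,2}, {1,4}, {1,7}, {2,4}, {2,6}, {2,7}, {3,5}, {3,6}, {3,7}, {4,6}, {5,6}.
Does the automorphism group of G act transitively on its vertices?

No

Vertex 2 is the only vertex of degree 5, so every automorphism fixes it; G is not vertex-transitive.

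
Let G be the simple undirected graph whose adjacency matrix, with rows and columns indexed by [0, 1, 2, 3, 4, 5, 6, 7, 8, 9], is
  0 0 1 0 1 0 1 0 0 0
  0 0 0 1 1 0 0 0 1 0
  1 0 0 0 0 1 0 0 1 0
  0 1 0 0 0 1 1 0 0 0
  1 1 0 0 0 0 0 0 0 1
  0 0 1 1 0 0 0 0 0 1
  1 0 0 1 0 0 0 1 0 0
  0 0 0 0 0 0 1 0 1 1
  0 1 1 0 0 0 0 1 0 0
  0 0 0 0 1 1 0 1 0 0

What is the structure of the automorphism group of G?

the symmetric group S_5

G is 3-regular on 10 vertices with no triangles and no 4-cycles (girth 5): this is the Petersen graph. It is a classical fact that the Petersen graph has automorphism group S_5 (order 120), arising from its description as the Kneser graph K(5,2).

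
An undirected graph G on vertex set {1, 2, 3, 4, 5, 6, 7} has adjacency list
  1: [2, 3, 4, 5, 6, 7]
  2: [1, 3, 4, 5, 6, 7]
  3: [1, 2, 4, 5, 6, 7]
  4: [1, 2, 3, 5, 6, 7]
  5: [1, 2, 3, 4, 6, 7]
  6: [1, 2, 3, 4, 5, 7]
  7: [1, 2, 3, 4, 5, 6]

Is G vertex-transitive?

All 7 vertices are pairwise adjacent: G = K_7. Any permutation of the 7 vertices preserves K_7, so Aut(K_7) = S_7 of order 7! = 5040. This group acts transitively on the 7 vertices.

Yes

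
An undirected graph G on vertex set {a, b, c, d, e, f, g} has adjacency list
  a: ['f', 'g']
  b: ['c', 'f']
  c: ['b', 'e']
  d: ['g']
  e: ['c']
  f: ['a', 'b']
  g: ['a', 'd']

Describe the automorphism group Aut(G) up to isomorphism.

The degree sequence is [2, 2, 2, 1, 1, 2, 2]; the two degree-1 vertices d and e are the ends of a path, so G = P_7. The only nontrivial automorphism of a path is the end-to-end reflection, so Aut(G) ≅ Z_2.

Z_2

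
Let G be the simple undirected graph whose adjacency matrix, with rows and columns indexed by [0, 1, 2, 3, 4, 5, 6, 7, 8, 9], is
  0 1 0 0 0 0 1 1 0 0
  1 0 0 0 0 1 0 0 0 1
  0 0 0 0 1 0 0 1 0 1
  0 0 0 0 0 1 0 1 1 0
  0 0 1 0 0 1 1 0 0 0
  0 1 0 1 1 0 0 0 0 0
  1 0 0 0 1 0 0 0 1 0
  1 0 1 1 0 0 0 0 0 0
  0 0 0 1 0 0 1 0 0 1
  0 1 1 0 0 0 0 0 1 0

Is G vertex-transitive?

Yes

G is 3-regular on 10 vertices with no triangles and no 4-cycles (girth 5): this is the Petersen graph. Viewing the Petersen graph as the Kneser graph K(5,2) — vertices are 2-subsets of {1,…,5}, edges join disjoint pairs — its automorphisms are exactly the permutations of the 5-element set, so Aut ≅ S_5 of order 120. This group acts transitively on the 10 vertices.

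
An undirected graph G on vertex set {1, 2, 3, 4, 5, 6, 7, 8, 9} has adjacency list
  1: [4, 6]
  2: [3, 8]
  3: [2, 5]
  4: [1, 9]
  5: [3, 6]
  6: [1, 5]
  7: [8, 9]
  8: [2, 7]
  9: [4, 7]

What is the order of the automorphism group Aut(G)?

G is 2-regular and connected on 9 vertices, i.e. the cycle C_9. C_9 has 9 rotations and 9 reflections, so Aut(C_9) ≅ D_9 of order 18.

18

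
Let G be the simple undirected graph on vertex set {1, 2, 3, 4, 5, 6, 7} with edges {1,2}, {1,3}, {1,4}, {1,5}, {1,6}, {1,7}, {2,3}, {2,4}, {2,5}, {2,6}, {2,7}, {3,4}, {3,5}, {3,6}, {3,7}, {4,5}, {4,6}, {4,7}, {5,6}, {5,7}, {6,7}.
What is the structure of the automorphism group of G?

the symmetric group on 7 letters

Every vertex has degree 6, so G is the complete graph K_7. Every bijection on the vertex set is an automorphism of K_7; hence Aut(K_7) ≅ S_7, order 5040.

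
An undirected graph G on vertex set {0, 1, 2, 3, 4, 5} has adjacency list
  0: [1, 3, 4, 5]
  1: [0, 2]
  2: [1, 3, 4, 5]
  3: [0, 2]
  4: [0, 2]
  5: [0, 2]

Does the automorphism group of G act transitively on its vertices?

Automorphisms preserve degree, but G has vertices of degree 2 and vertices of degree 4; no automorphism maps one to the other, so G is not vertex-transitive.

No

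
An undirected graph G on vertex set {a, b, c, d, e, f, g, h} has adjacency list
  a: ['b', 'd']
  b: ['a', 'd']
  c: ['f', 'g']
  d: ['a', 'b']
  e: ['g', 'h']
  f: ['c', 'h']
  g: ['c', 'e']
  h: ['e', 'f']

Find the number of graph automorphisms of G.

G has two connected components, {c, e, f, g, h} and {a, b, d}; each is 2-regular, so G = C_5 ⊔ C_3. No automorphism exchanges components of different sizes, hence Aut(G) is the direct product D_3 × D_5, order 60.

60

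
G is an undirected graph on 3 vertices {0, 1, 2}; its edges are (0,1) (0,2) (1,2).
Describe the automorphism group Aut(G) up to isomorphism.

All 3 vertices are pairwise adjacent: G = K_3. Every bijection on the vertex set is an automorphism of K_3; hence Aut(K_3) ≅ S_3, order 6.

the symmetric group on 3 letters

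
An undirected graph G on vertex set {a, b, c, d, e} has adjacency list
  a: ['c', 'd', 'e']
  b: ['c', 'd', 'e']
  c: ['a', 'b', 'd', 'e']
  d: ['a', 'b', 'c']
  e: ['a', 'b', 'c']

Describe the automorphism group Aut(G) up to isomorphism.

Vertex c is the unique vertex of degree 4; the remaining 4 vertices each have degree 3 and induce a cycle, so G is the wheel on 5 vertices with hub c. With the hub fixed, the remaining symmetry is that of the rim cycle C_4, giving the dihedral group D_4.

D_4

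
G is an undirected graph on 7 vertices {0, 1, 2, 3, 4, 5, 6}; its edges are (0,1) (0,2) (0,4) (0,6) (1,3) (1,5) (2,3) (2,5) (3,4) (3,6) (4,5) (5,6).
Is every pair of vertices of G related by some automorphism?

Automorphisms preserve degree, but G has vertices of degree 3 and vertices of degree 4; no automorphism maps one to the other, so G is not vertex-transitive.

No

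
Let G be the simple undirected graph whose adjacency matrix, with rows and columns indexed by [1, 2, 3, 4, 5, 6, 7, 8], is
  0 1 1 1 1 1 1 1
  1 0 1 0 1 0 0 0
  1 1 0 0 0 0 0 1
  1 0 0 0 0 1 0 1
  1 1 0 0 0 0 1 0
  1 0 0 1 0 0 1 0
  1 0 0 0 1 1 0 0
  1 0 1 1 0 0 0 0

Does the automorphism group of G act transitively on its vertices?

Vertex 1 is the only vertex of degree 7, so every automorphism fixes it; G is not vertex-transitive.

No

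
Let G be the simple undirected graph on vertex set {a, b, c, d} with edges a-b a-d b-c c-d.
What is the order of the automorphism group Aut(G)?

Every vertex has degree 2 and the graph is connected, so G is the 4-cycle C_4. The automorphisms of the 4-cycle are exactly the symmetries of a regular 4-gon: the dihedral group D_4, |D_4| = 8.

8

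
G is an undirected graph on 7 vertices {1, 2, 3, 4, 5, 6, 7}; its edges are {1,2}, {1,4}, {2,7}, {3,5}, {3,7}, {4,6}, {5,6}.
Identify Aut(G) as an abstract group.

Every vertex has degree 2 and the graph is connected, so G is the 7-cycle C_7. The automorphisms of the 7-cycle are exactly the symmetries of a regular 7-gon: the dihedral group D_7, |D_7| = 14.

D_7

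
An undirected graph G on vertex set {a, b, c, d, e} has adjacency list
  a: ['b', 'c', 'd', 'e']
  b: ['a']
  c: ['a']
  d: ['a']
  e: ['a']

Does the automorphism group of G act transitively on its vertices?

No

Vertex a is the only vertex of degree 4, so every automorphism fixes it; G is not vertex-transitive.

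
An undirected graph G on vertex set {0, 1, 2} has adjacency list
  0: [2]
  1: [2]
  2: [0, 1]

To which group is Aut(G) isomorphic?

Z_2

The degree sequence is [1, 1, 2]; the two degree-1 vertices 0 and 1 are the ends of a path, so G = P_3. A path has exactly one nontrivial symmetry — reversal — giving Aut(G) of order 2.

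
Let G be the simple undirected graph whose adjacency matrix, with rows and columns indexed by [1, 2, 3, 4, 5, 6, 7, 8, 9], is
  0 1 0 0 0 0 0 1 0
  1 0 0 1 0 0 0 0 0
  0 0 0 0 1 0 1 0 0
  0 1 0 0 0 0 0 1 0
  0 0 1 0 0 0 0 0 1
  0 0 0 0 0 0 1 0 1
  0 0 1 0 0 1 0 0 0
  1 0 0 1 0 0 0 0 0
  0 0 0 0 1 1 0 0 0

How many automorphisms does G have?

80

G has two connected components, {3, 5, 6, 7, 9} and {1, 2, 4, 8}; each is 2-regular, so G = C_5 ⊔ C_4. No automorphism exchanges components of different sizes, hence Aut(G) is the direct product D_4 × D_5, order 80.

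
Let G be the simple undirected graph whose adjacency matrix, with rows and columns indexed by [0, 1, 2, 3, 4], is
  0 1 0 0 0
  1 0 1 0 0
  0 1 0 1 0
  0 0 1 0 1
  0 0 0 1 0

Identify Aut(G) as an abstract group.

The degree sequence is [1, 2, 2, 2, 1]; the two degree-1 vertices 0 and 4 are the ends of a path, so G = P_5. A path has exactly one nontrivial symmetry — reversal — giving Aut(G) of order 2.

C_2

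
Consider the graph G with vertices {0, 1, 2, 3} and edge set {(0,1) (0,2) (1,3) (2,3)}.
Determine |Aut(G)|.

8

Every vertex has degree 2 and the graph is connected, so G is the 4-cycle C_4. The automorphisms of the 4-cycle are exactly the symmetries of a regular 4-gon: the dihedral group D_4, |D_4| = 8.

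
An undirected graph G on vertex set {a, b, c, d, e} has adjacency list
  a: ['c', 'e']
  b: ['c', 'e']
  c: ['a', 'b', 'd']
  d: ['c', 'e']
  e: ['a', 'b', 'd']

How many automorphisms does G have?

12

The vertices split by degree into {c, e} (degree 3) and {a, b, d} (degree 2); every edge runs between the two parts, so G is the complete bipartite graph K_{2,3}. Automorphisms preserve the bipartition setwise (since the parts differ in size) and act as S_2 × S_3 within it; |Aut| = 12.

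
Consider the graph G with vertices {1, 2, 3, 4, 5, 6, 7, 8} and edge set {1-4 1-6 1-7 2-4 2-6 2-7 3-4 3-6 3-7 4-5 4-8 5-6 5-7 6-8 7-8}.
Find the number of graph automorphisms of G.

720

The vertices split by degree into {4, 6, 7} (degree 5) and {1, 2, 3, 5, 8} (degree 3); every edge runs between the two parts, so G is the complete bipartite graph K_{3,5}. The parts have unequal sizes, so no automorphism swaps them; each part is permuted independently, giving S_3 × S_5 of order 3!·5! = 720.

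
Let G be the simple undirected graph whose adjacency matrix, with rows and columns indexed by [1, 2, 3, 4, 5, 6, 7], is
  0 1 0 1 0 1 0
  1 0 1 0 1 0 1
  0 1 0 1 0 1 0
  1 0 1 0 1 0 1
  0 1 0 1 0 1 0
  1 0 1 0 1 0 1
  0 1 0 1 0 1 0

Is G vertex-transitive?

No

Automorphisms preserve degree, but G has vertices of degree 3 and vertices of degree 4; no automorphism maps one to the other, so G is not vertex-transitive.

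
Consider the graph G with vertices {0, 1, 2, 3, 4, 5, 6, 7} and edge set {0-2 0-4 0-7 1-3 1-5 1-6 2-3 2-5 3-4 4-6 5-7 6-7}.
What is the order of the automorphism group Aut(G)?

48

G is 3-regular and bipartite on 2^3 = 8 vertices with girth 4; it is the hypercube graph Q_3. Aut(Q_3) consists of the signed permutations of the 3 coordinate axes: 3! permutations times 2^3 sign flips, so |Aut| = 2^3·3! = 48.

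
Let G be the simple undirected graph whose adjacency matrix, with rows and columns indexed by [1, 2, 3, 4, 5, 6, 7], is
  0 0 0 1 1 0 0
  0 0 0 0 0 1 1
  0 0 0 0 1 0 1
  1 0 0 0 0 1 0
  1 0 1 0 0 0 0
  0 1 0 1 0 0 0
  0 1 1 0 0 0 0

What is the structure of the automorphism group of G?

Every vertex has degree 2 and the graph is connected, so G is the 7-cycle C_7. The automorphisms of the 7-cycle are exactly the symmetries of a regular 7-gon: the dihedral group D_7, |D_7| = 14.

D_7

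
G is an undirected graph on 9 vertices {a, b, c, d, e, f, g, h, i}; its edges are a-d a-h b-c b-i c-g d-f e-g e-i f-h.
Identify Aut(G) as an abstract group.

D_4 × D_5

G has two connected components, {b, c, e, g, i} and {a, d, f, h}; each is 2-regular, so G = C_5 ⊔ C_4. The components are non-isomorphic (different sizes), so Aut(G) = Aut(C_4) × Aut(C_5) = D_4 × D_5 of order 8·10 = 80.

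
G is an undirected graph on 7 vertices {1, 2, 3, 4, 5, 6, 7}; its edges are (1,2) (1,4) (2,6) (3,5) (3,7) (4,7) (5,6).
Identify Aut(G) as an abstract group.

D_7

Every vertex has degree 2 and the graph is connected, so G is the 7-cycle C_7. C_7 has 7 rotations and 7 reflections, so Aut(C_7) ≅ D_7 of order 14.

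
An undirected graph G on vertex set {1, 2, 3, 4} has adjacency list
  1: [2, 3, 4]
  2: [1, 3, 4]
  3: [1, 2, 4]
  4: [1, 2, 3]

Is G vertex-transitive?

Yes

All 4 vertices are pairwise adjacent: G = K_4. Any permutation of the 4 vertices preserves K_4, so Aut(K_4) = S_4 of order 4! = 24. Under this action every vertex can be carried to every other, so G is vertex-transitive.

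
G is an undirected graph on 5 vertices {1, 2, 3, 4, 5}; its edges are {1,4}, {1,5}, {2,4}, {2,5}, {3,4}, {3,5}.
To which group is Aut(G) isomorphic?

The vertices split by degree into {4, 5} (degree 3) and {1, 2, 3} (degree 2); every edge runs between the two parts, so G is the complete bipartite graph K_{2,3}. The parts have unequal sizes, so no automorphism swaps them; each part is permuted independently, giving S_2 × S_3 of order 2!·3! = 12.

S_2 × S_3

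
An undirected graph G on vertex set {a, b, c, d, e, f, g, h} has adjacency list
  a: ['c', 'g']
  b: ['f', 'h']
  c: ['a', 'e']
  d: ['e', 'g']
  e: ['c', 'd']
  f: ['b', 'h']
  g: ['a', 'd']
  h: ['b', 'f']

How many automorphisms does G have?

G has two connected components, {a, c, d, e, g} and {b, f, h}; each is 2-regular, so G = C_5 ⊔ C_3. The components are non-isomorphic (different sizes), so Aut(G) = Aut(C_3) × Aut(C_5) = D_3 × D_5 of order 6·10 = 60.

60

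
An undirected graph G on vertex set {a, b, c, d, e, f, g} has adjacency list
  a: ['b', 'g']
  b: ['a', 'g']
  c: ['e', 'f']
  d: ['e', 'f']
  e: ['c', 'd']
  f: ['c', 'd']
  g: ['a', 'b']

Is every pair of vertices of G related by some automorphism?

No

G has two connected components, {c, d, e, f} and {a, b, g}; each is 2-regular, so G = C_4 ⊔ C_3. The orbit of a under Aut(G) is {a, b, g}, which does not contain c, so G is not vertex-transitive.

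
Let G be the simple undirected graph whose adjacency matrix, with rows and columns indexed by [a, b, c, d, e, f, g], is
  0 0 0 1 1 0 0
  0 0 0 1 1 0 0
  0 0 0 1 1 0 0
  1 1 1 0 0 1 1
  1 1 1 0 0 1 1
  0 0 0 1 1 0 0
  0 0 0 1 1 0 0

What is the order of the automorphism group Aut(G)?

240

The vertices split by degree into {d, e} (degree 5) and {a, b, c, f, g} (degree 2); every edge runs between the two parts, so G is the complete bipartite graph K_{2,5}. Automorphisms preserve the bipartition setwise (since the parts differ in size) and act as S_5 × S_2 within it; |Aut| = 240.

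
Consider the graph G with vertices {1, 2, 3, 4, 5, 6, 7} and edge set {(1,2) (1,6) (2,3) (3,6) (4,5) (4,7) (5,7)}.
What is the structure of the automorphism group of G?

G has two connected components, {1, 2, 3, 6} and {4, 5, 7}; each is 2-regular, so G = C_4 ⊔ C_3. The components are non-isomorphic (different sizes), so Aut(G) = Aut(C_4) × Aut(C_3) = D_4 × D_3 of order 8·6 = 48.

D_4 × D_3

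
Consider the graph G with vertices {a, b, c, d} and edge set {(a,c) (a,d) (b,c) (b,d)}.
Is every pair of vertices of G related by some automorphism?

G is 2-regular and bipartite with parts {a, b} and {c, d} (each part is independent and every cross-pair is an edge), so G = K_{2,2}. Each part can be permuted independently (S_2 × S_2) and the two equal-size parts can also be swapped, giving (S_2 × S_2) ⋊ Z_2 of order 2·(2!)² = 8. This group acts transitively on the 4 vertices.

Yes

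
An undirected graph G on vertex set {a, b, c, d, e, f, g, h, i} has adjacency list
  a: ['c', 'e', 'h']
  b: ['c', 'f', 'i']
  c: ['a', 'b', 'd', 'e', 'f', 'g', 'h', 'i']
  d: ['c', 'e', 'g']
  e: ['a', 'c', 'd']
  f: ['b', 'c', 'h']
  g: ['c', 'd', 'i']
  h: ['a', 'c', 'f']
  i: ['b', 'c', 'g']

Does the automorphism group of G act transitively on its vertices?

Vertex c is the only vertex of degree 8, so every automorphism fixes it; G is not vertex-transitive.

No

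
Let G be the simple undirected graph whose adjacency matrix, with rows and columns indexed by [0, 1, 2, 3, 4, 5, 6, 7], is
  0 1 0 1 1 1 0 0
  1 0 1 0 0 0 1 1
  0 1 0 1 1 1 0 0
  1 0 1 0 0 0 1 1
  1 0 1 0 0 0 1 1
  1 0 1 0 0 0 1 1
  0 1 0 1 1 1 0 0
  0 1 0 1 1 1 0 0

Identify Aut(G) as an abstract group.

G is 4-regular and bipartite with parts {1, 3, 4, 5} and {0, 2, 6, 7} (each part is independent and every cross-pair is an edge), so G = K_{4,4}. Aut(K_{4,4}) is the wreath product S_4 ≀ Z_2: permute within each part, then optionally swap the parts; |Aut| = 2·(4!)² = 1152.

(S_4 × S_4) ⋊ Z_2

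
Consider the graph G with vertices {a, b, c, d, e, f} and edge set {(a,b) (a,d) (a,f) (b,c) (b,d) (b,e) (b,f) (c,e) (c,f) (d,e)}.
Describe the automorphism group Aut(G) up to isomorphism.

Vertex b is the unique vertex of degree 5; the remaining 5 vertices each have degree 3 and induce a cycle, so G is the wheel on 6 vertices with hub b. Every automorphism fixes the hub and acts on the rim 5-cycle, so Aut(G) ≅ Aut(C_5) = D_5 of order 10.

the dihedral group of order 10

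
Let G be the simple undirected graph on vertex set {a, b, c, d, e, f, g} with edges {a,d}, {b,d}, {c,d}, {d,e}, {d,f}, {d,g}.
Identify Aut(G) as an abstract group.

the symmetric group on 6 letters

Vertex d has degree 6 and every other vertex has degree 1, so G is the star K_{1,6} with centre d. Any automorphism fixes the centre and permutes the 6 leaves freely, so Aut(G) ≅ S_6 of order 6! = 720.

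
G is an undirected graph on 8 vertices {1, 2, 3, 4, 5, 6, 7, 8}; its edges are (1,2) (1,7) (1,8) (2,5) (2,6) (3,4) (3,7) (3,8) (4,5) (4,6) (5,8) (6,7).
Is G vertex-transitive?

Yes

G is 3-regular and bipartite on 2^3 = 8 vertices with girth 4; it is the hypercube graph Q_3. The symmetry group of the 3-cube is the hyperoctahedral group B_3 = Z_2 ≀ S_3, of order 2^3·3! = 48. This group acts transitively on the 8 vertices.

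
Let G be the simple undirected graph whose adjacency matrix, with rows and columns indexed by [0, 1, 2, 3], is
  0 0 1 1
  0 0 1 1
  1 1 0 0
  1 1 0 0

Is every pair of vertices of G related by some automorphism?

G is 2-regular and connected on 4 vertices, i.e. the cycle C_4. The automorphisms of the 4-cycle are exactly the symmetries of a regular 4-gon: the dihedral group D_4, |D_4| = 8. Under this action every vertex can be carried to every other, so G is vertex-transitive.

Yes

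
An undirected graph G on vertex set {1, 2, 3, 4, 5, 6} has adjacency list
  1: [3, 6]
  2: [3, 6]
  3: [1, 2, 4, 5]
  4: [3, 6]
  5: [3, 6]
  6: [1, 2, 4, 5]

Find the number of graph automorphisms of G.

The vertices split by degree into {3, 6} (degree 4) and {1, 2, 4, 5} (degree 2); every edge runs between the two parts, so G is the complete bipartite graph K_{2,4}. Automorphisms preserve the bipartition setwise (since the parts differ in size) and act as S_4 × S_2 within it; |Aut| = 48.

48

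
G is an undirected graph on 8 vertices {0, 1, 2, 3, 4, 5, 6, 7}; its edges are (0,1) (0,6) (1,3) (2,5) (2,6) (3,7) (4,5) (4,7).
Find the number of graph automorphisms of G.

G is 2-regular and connected on 8 vertices, i.e. the cycle C_8. C_8 has 8 rotations and 8 reflections, so Aut(C_8) ≅ D_8 of order 16.

16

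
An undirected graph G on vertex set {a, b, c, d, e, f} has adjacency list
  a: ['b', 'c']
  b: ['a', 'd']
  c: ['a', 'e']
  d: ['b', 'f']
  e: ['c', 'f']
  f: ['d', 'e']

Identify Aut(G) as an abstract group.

Every vertex has degree 2 and the graph is connected, so G is the 6-cycle C_6. The automorphisms of the 6-cycle are exactly the symmetries of a regular 6-gon: the dihedral group D_6, |D_6| = 12.

the dihedral group of order 12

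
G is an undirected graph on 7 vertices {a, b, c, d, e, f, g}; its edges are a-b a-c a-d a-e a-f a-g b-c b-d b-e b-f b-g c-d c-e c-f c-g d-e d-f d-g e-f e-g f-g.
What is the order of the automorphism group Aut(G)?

5040

Every vertex has degree 6, so G is the complete graph K_7. Any permutation of the 7 vertices preserves K_7, so Aut(K_7) = S_7 of order 7! = 5040.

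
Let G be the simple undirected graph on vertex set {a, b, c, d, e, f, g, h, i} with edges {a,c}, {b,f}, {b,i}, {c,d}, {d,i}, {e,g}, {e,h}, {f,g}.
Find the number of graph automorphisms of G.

The degree sequence is [1, 2, 2, 2, 2, 2, 2, 1, 2]; the two degree-1 vertices a and h are the ends of a path, so G = P_9. The only nontrivial automorphism of a path is the end-to-end reflection, so Aut(G) ≅ Z_2.

2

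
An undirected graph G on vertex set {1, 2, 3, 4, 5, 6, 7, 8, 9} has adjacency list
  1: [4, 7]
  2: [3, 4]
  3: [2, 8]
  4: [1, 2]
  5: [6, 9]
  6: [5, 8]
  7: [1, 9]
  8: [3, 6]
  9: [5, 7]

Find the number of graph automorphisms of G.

G is 2-regular and connected on 9 vertices, i.e. the cycle C_9. The automorphisms of the 9-cycle are exactly the symmetries of a regular 9-gon: the dihedral group D_9, |D_9| = 18.

18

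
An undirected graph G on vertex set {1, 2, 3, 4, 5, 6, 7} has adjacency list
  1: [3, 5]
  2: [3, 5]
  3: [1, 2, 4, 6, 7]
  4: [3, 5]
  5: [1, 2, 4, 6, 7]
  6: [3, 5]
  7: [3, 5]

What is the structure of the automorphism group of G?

S_5 × S_2

The vertices split by degree into {3, 5} (degree 5) and {1, 2, 4, 6, 7} (degree 2); every edge runs between the two parts, so G is the complete bipartite graph K_{2,5}. Automorphisms preserve the bipartition setwise (since the parts differ in size) and act as S_5 × S_2 within it; |Aut| = 240.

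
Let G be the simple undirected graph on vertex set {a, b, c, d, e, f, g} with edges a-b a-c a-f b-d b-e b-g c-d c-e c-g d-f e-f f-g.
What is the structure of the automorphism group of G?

S_3 × S_4

The vertices split by degree into {b, c, f} (degree 4) and {a, d, e, g} (degree 3); every edge runs between the two parts, so G is the complete bipartite graph K_{3,4}. Automorphisms preserve the bipartition setwise (since the parts differ in size) and act as S_3 × S_4 within it; |Aut| = 144.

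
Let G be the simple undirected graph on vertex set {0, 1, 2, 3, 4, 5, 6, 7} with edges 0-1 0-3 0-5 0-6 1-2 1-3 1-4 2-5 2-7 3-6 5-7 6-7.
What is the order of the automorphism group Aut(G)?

The degree sequence is [4, 4, 3, 3, 1, 3, 3, 3]. Checking the degree-preserving permutations of the vertex set shows that none except the identity preserves every edge, so Aut(G) is trivial.

1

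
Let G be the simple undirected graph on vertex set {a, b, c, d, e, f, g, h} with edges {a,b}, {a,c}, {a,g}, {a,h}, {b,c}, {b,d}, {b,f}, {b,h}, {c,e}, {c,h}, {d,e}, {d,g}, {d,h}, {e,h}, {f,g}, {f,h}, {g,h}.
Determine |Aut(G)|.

The degree sequence is [4, 5, 4, 4, 3, 3, 4, 7]. Checking the degree-preserving permutations of the vertex set shows that none except the identity preserves every edge, so Aut(G) is trivial.

1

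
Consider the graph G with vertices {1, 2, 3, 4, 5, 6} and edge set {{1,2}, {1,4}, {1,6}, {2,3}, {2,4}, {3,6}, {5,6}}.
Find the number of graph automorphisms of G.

1

The degree sequence is [3, 3, 2, 2, 1, 3]. Checking the degree-preserving permutations of the vertex set shows that none except the identity preserves every edge, so Aut(G) is trivial.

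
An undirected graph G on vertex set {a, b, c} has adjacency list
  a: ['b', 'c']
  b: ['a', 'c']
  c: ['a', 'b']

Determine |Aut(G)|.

All 3 vertices are pairwise adjacent: G = K_3. Any permutation of the 3 vertices preserves K_3, so Aut(K_3) = S_3 of order 3! = 6.

6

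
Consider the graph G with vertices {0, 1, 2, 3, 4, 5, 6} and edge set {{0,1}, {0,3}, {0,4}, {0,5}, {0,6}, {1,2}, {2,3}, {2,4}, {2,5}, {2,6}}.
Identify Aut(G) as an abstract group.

S_5 × S_2

The vertices split by degree into {0, 2} (degree 5) and {1, 3, 4, 5, 6} (degree 2); every edge runs between the two parts, so G is the complete bipartite graph K_{2,5}. The parts have unequal sizes, so no automorphism swaps them; each part is permuted independently, giving S_5 × S_2 of order 5!·2! = 240.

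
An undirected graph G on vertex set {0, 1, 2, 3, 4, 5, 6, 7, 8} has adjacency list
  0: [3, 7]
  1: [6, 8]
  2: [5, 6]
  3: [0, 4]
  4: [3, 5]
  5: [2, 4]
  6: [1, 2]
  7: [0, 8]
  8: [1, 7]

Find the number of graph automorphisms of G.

G is 2-regular and connected on 9 vertices, i.e. the cycle C_9. The automorphisms of the 9-cycle are exactly the symmetries of a regular 9-gon: the dihedral group D_9, |D_9| = 18.

18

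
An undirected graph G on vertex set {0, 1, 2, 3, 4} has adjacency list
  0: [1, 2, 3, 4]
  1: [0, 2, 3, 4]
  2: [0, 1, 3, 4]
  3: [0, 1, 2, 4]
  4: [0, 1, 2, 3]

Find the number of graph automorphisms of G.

120

All 5 vertices are pairwise adjacent: G = K_5. Any permutation of the 5 vertices preserves K_5, so Aut(K_5) = S_5 of order 5! = 120.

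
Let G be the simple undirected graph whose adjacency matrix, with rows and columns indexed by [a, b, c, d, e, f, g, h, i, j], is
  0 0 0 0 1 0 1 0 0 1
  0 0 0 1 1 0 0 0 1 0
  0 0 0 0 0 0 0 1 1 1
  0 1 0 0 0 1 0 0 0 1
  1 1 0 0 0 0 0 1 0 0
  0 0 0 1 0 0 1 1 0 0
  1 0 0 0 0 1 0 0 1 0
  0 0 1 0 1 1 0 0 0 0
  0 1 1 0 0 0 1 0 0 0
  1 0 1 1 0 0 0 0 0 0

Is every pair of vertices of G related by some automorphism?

Yes

G is 3-regular on 10 vertices with no triangles and no 4-cycles (girth 5): this is the Petersen graph. It is a classical fact that the Petersen graph has automorphism group S_5 (order 120), arising from its description as the Kneser graph K(5,2). This group acts transitively on the 10 vertices.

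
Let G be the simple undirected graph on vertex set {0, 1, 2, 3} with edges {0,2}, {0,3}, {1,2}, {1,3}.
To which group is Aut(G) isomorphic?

G is 2-regular and connected on 4 vertices, i.e. the cycle C_4. C_4 has 4 rotations and 4 reflections, so Aut(C_4) ≅ D_4 of order 8.

the dihedral group of order 8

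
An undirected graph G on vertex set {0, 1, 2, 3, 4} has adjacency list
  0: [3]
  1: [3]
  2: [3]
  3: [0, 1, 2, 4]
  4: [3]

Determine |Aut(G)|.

Vertex 3 has degree 4 and every other vertex has degree 1, so G is the star K_{1,4} with centre 3. Any automorphism fixes the centre and permutes the 4 leaves freely, so Aut(G) ≅ S_4 of order 4! = 24.

24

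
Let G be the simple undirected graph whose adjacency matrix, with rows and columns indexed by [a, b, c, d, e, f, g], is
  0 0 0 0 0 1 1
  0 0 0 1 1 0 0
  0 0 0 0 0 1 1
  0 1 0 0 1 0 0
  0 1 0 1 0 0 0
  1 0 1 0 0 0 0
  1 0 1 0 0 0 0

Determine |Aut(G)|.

G has two connected components, {a, c, f, g} and {b, d, e}; each is 2-regular, so G = C_4 ⊔ C_3. No automorphism exchanges components of different sizes, hence Aut(G) is the direct product D_3 × D_4, order 48.

48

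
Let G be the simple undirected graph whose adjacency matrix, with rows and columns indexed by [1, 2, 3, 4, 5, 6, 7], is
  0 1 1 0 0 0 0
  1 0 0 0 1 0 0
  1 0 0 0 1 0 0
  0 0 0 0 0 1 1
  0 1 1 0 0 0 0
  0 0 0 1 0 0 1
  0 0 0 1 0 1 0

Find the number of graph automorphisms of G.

48

G has two connected components, {1, 2, 3, 5} and {4, 6, 7}; each is 2-regular, so G = C_4 ⊔ C_3. No automorphism exchanges components of different sizes, hence Aut(G) is the direct product D_4 × D_3, order 48.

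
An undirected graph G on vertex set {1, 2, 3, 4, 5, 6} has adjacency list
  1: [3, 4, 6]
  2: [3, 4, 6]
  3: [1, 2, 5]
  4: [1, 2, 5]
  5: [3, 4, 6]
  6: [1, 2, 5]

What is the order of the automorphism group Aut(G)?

72

G is 3-regular and bipartite with parts {1, 2, 5} and {3, 4, 6} (each part is independent and every cross-pair is an edge), so G = K_{3,3}. Each part can be permuted independently (S_3 × S_3) and the two equal-size parts can also be swapped, giving (S_3 × S_3) ⋊ Z_2 of order 2·(3!)² = 72.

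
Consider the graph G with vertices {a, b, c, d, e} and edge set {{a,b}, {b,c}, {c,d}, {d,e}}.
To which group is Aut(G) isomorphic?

The degree sequence is [1, 2, 2, 2, 1]; the two degree-1 vertices a and e are the ends of a path, so G = P_5. A path has exactly one nontrivial symmetry — reversal — giving Aut(G) of order 2.

Z_2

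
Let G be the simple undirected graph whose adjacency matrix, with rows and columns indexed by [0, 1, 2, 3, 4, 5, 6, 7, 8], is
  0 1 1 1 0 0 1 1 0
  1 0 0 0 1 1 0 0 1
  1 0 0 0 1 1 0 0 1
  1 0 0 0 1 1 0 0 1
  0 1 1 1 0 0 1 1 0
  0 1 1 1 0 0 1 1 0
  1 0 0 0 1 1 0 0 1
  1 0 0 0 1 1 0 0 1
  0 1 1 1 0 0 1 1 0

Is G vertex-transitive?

No

Automorphisms preserve degree, but G has vertices of degree 4 and vertices of degree 5; no automorphism maps one to the other, so G is not vertex-transitive.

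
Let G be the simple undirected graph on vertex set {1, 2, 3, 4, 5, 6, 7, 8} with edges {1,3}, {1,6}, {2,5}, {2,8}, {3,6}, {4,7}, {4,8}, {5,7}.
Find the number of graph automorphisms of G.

60

G has two connected components, {2, 4, 5, 7, 8} and {1, 3, 6}; each is 2-regular, so G = C_5 ⊔ C_3. No automorphism exchanges components of different sizes, hence Aut(G) is the direct product D_3 × D_5, order 60.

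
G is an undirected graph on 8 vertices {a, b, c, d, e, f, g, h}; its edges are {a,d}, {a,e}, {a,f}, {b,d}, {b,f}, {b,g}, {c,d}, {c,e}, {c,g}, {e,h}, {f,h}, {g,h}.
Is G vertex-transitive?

Yes

G is 3-regular and bipartite on 2^3 = 8 vertices with girth 4; it is the hypercube graph Q_3. Aut(Q_3) consists of the signed permutations of the 3 coordinate axes: 3! permutations times 2^3 sign flips, so |Aut| = 2^3·3! = 48. This group acts transitively on the 8 vertices.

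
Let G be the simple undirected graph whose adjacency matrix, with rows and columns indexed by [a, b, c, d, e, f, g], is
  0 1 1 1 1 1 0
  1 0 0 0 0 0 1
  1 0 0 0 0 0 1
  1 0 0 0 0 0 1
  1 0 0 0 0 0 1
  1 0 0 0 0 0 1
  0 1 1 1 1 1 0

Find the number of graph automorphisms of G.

The vertices split by degree into {a, g} (degree 5) and {b, c, d, e, f} (degree 2); every edge runs between the two parts, so G is the complete bipartite graph K_{2,5}. The parts have unequal sizes, so no automorphism swaps them; each part is permuted independently, giving S_5 × S_2 of order 5!·2! = 240.

240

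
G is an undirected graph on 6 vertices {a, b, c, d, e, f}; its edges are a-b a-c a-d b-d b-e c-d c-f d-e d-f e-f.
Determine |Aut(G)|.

Vertex d is the unique vertex of degree 5; the remaining 5 vertices each have degree 3 and induce a cycle, so G is the wheel on 6 vertices with hub d. Every automorphism fixes the hub and acts on the rim 5-cycle, so Aut(G) ≅ Aut(C_5) = D_5 of order 10.

10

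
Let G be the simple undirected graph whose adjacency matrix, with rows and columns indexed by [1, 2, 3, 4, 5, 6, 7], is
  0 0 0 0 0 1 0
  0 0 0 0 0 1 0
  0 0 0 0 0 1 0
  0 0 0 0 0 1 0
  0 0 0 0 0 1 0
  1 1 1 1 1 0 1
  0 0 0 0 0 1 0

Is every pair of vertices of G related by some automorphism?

Vertex 6 is the only vertex of degree 6, so every automorphism fixes it; G is not vertex-transitive.

No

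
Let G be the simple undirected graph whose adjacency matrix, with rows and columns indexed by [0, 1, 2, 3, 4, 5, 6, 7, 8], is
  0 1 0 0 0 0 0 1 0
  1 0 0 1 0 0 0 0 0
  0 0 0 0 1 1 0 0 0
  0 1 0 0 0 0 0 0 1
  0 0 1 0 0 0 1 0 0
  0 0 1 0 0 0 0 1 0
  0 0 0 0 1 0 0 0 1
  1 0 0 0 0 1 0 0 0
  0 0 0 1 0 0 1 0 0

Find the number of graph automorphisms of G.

G is 2-regular and connected on 9 vertices, i.e. the cycle C_9. C_9 has 9 rotations and 9 reflections, so Aut(C_9) ≅ D_9 of order 18.

18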